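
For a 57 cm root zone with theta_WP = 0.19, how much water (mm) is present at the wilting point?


Step 1: Water (mm) = theta_WP * depth * 10
Step 2: Water = 0.19 * 57 * 10
Step 3: Water = 108.3 mm

108.3


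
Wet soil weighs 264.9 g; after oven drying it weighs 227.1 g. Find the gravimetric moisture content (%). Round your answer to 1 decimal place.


Step 1: Water mass = wet - dry = 264.9 - 227.1 = 37.8 g
Step 2: w = 100 * water mass / dry mass
Step 3: w = 100 * 37.8 / 227.1 = 16.6%

16.6


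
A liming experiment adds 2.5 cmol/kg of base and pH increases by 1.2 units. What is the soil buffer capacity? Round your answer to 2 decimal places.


Step 1: BC = change in base / change in pH
Step 2: BC = 2.5 / 1.2
Step 3: BC = 2.08 cmol/(kg*pH unit)

2.08


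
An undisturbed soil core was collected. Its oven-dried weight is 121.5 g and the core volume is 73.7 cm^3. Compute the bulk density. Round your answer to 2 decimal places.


Step 1: Identify the formula: BD = dry mass / volume
Step 2: Substitute values: BD = 121.5 / 73.7
Step 3: BD = 1.65 g/cm^3

1.65


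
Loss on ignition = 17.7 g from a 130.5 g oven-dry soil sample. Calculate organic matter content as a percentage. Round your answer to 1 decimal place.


Step 1: OM% = 100 * LOI / sample mass
Step 2: OM = 100 * 17.7 / 130.5
Step 3: OM = 13.6%

13.6


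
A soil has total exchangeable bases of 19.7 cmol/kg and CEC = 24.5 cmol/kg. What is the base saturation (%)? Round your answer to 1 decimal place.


Step 1: BS = 100 * (sum of bases) / CEC
Step 2: BS = 100 * 19.7 / 24.5
Step 3: BS = 80.4%

80.4


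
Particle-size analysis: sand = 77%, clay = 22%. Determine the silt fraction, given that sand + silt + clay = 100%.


Step 1: sand + silt + clay = 100%
Step 2: silt = 100 - sand - clay
Step 3: silt = 100 - 77 - 22
Step 4: silt = 1%

1


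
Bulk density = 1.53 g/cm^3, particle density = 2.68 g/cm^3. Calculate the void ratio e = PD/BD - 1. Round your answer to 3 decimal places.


Step 1: e = PD / BD - 1
Step 2: e = 2.68 / 1.53 - 1
Step 3: e = 1.75163 - 1
Step 4: e = 0.752

0.752


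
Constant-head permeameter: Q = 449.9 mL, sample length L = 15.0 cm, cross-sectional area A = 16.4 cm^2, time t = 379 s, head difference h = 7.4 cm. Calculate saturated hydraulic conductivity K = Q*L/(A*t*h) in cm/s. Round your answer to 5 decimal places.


Step 1: K = Q * L / (A * t * h)
Step 2: Numerator = 449.9 * 15.0 = 6748.5
Step 3: Denominator = 16.4 * 379 * 7.4 = 45995.44
Step 4: K = 6748.5 / 45995.44 = 0.14672 cm/s

0.14672


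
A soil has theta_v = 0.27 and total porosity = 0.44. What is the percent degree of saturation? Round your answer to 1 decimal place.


Step 1: S = 100 * theta_v / n
Step 2: S = 100 * 0.27 / 0.44
Step 3: S = 61.4%

61.4


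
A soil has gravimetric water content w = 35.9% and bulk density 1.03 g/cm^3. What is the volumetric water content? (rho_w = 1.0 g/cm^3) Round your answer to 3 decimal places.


Step 1: theta = (w / 100) * BD / rho_w
Step 2: theta = (35.9 / 100) * 1.03 / 1.0
Step 3: theta = 0.359 * 1.03
Step 4: theta = 0.37

0.37


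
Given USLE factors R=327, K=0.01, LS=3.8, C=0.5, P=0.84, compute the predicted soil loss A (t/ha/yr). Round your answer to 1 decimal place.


Step 1: A = R * K * LS * C * P
Step 2: R * K = 327 * 0.01 = 3.27
Step 3: (R*K) * LS = 3.27 * 3.8 = 12.426
Step 4: * C * P = 12.426 * 0.5 * 0.84 = 5.2
Step 5: A = 5.2 t/(ha*yr)

5.2


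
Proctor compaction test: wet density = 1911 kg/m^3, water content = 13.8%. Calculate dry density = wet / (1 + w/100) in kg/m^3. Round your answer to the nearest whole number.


Step 1: Dry density = wet density / (1 + w/100)
Step 2: Dry density = 1911 / (1 + 13.8/100)
Step 3: Dry density = 1911 / 1.138
Step 4: Dry density = 1679 kg/m^3

1679


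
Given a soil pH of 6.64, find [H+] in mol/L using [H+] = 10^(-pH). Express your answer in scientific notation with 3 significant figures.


Step 1: [H+] = 10^(-pH)
Step 2: [H+] = 10^(-6.64)
Step 3: [H+] = 2.29e-07 mol/L

2.29e-07


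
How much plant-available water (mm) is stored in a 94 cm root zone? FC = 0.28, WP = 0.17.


Step 1: Available water = (FC - WP) * depth * 10
Step 2: AW = (0.28 - 0.17) * 94 * 10
Step 3: AW = 0.11 * 94 * 10
Step 4: AW = 103.4 mm

103.4


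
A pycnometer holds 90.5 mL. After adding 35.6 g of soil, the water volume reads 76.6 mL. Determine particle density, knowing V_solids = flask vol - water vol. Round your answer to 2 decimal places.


Step 1: Volume of solids = flask volume - water volume with soil
Step 2: V_solids = 90.5 - 76.6 = 13.9 mL
Step 3: Particle density = mass / V_solids = 35.6 / 13.9 = 2.56 g/cm^3

2.56


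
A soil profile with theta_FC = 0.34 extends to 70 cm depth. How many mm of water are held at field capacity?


Step 1: Water (mm) = theta_FC * depth (cm) * 10
Step 2: Water = 0.34 * 70 * 10
Step 3: Water = 238.0 mm

238.0


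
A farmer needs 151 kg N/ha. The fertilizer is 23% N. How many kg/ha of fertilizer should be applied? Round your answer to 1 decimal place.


Step 1: Fertilizer rate = target N / (N content / 100)
Step 2: Rate = 151 / (23 / 100)
Step 3: Rate = 151 / 0.23
Step 4: Rate = 656.5 kg/ha

656.5


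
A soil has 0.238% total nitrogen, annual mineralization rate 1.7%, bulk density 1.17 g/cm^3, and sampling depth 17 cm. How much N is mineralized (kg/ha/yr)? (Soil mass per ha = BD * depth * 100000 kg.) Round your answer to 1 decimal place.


Step 1: Soil mass per ha = BD * depth * 100000 = 1.17 * 17 * 100000 = 1989000 kg
Step 2: Total N pool = soil mass * N%/100 = 1989000 * 0.238/100 = 4733.82 kg/ha
Step 3: N mineralized = N pool * rate%/100 = 4733.82 * 1.7/100 = 80.5 kg/ha/yr

80.5


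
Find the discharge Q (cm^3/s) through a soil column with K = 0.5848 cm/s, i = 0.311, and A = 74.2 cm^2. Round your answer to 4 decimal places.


Step 1: Apply Darcy's law: Q = K * i * A
Step 2: Q = 0.5848 * 0.311 * 74.2
Step 3: Q = 13.495 cm^3/s

13.495


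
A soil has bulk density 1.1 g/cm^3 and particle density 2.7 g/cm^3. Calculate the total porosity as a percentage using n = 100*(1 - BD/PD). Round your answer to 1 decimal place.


Step 1: Formula: n = 100 * (1 - BD / PD)
Step 2: n = 100 * (1 - 1.1 / 2.7)
Step 3: n = 100 * (1 - 0.40741)
Step 4: n = 59.3%

59.3


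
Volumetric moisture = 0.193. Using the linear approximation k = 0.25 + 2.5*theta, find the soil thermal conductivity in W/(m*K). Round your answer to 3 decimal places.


Step 1: k = 0.25 + 2.5 * theta
Step 2: k = 0.25 + 2.5 * 0.193
Step 3: k = 0.25 + 0.483
Step 4: k = 0.733 W/(m*K)

0.733


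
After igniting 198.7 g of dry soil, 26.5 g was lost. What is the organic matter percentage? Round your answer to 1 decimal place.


Step 1: OM% = 100 * LOI / sample mass
Step 2: OM = 100 * 26.5 / 198.7
Step 3: OM = 13.3%

13.3


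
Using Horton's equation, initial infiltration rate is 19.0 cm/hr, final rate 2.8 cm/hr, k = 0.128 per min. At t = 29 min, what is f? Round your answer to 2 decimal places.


Step 1: f = fc + (f0 - fc) * exp(-k * t)
Step 2: exp(-0.128 * 29) = 0.024429
Step 3: f = 2.8 + (19.0 - 2.8) * 0.024429
Step 4: f = 2.8 + 16.2 * 0.024429
Step 5: f = 3.2 cm/hr

3.2


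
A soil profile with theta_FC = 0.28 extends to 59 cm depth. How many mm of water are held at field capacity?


Step 1: Water (mm) = theta_FC * depth (cm) * 10
Step 2: Water = 0.28 * 59 * 10
Step 3: Water = 165.2 mm

165.2


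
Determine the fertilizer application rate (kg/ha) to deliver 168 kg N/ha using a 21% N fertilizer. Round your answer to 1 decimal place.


Step 1: Fertilizer rate = target N / (N content / 100)
Step 2: Rate = 168 / (21 / 100)
Step 3: Rate = 168 / 0.21
Step 4: Rate = 800.0 kg/ha

800.0


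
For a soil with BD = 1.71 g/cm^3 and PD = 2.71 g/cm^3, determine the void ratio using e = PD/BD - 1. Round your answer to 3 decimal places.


Step 1: e = PD / BD - 1
Step 2: e = 2.71 / 1.71 - 1
Step 3: e = 1.5848 - 1
Step 4: e = 0.585

0.585


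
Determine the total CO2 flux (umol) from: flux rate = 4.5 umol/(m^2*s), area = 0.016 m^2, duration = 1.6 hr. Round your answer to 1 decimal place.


Step 1: Convert time to seconds: 1.6 hr * 3600 = 5760.0 s
Step 2: Total = flux * area * time_s
Step 3: Total = 4.5 * 0.016 * 5760.0
Step 4: Total = 414.7 umol

414.7


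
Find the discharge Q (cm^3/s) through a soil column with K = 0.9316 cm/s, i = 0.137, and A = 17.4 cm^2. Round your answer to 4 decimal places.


Step 1: Apply Darcy's law: Q = K * i * A
Step 2: Q = 0.9316 * 0.137 * 17.4
Step 3: Q = 2.2207 cm^3/s

2.2207


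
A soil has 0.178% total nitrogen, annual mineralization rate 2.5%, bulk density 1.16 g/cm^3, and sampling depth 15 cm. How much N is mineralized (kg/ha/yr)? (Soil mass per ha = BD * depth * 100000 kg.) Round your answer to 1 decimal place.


Step 1: Soil mass per ha = BD * depth * 100000 = 1.16 * 15 * 100000 = 1740000 kg
Step 2: Total N pool = soil mass * N%/100 = 1740000 * 0.178/100 = 3097.2 kg/ha
Step 3: N mineralized = N pool * rate%/100 = 3097.2 * 2.5/100 = 77.4 kg/ha/yr

77.4


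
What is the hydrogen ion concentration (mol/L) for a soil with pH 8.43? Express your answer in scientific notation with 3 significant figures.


Step 1: [H+] = 10^(-pH)
Step 2: [H+] = 10^(-8.43)
Step 3: [H+] = 3.72e-09 mol/L

3.72e-09


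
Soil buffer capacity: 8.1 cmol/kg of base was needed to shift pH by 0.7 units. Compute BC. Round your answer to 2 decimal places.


Step 1: BC = change in base / change in pH
Step 2: BC = 8.1 / 0.7
Step 3: BC = 11.57 cmol/(kg*pH unit)

11.57


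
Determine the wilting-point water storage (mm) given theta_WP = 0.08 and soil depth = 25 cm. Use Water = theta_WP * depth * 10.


Step 1: Water (mm) = theta_WP * depth * 10
Step 2: Water = 0.08 * 25 * 10
Step 3: Water = 20.0 mm

20.0


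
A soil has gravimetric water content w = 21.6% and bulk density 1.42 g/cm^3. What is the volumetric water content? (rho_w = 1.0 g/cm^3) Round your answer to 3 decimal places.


Step 1: theta = (w / 100) * BD / rho_w
Step 2: theta = (21.6 / 100) * 1.42 / 1.0
Step 3: theta = 0.216 * 1.42
Step 4: theta = 0.307

0.307


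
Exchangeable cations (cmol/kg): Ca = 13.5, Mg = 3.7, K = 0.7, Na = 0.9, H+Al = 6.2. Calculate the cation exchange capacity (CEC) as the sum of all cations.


Step 1: CEC = Ca + Mg + K + Na + (H+Al)
Step 2: CEC = 13.5 + 3.7 + 0.7 + 0.9 + 6.2
Step 3: CEC = 25.0 cmol/kg

25.0


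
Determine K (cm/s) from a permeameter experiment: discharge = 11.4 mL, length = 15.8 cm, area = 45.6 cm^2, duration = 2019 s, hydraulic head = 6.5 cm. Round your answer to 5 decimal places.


Step 1: K = Q * L / (A * t * h)
Step 2: Numerator = 11.4 * 15.8 = 180.12
Step 3: Denominator = 45.6 * 2019 * 6.5 = 598431.6
Step 4: K = 180.12 / 598431.6 = 0.0003 cm/s

0.0003


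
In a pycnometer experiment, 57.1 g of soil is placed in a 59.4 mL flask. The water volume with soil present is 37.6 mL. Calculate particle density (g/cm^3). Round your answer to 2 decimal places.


Step 1: Volume of solids = flask volume - water volume with soil
Step 2: V_solids = 59.4 - 37.6 = 21.8 mL
Step 3: Particle density = mass / V_solids = 57.1 / 21.8 = 2.62 g/cm^3

2.62


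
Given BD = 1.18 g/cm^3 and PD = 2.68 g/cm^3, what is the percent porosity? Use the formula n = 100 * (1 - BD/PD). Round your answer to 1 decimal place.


Step 1: Formula: n = 100 * (1 - BD / PD)
Step 2: n = 100 * (1 - 1.18 / 2.68)
Step 3: n = 100 * (1 - 0.4403)
Step 4: n = 56.0%

56.0


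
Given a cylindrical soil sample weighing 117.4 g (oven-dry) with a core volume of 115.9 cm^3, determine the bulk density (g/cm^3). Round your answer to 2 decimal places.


Step 1: Identify the formula: BD = dry mass / volume
Step 2: Substitute values: BD = 117.4 / 115.9
Step 3: BD = 1.01 g/cm^3

1.01


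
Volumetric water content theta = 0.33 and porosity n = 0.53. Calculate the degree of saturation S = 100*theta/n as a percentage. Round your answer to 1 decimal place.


Step 1: S = 100 * theta_v / n
Step 2: S = 100 * 0.33 / 0.53
Step 3: S = 62.3%

62.3


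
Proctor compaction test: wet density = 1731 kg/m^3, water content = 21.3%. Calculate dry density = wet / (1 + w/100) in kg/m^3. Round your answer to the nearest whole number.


Step 1: Dry density = wet density / (1 + w/100)
Step 2: Dry density = 1731 / (1 + 21.3/100)
Step 3: Dry density = 1731 / 1.213
Step 4: Dry density = 1427 kg/m^3

1427


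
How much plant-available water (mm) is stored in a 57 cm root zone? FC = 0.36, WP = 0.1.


Step 1: Available water = (FC - WP) * depth * 10
Step 2: AW = (0.36 - 0.1) * 57 * 10
Step 3: AW = 0.26 * 57 * 10
Step 4: AW = 148.2 mm

148.2


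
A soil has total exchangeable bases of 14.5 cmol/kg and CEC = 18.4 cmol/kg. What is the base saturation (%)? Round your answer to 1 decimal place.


Step 1: BS = 100 * (sum of bases) / CEC
Step 2: BS = 100 * 14.5 / 18.4
Step 3: BS = 78.8%

78.8


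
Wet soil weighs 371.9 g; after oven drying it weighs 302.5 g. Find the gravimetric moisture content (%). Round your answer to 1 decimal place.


Step 1: Water mass = wet - dry = 371.9 - 302.5 = 69.4 g
Step 2: w = 100 * water mass / dry mass
Step 3: w = 100 * 69.4 / 302.5 = 22.9%

22.9


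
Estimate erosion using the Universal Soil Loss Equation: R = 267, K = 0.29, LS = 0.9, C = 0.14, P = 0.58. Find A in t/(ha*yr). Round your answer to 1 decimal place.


Step 1: A = R * K * LS * C * P
Step 2: R * K = 267 * 0.29 = 77.43
Step 3: (R*K) * LS = 77.43 * 0.9 = 69.687
Step 4: * C * P = 69.687 * 0.14 * 0.58 = 5.7
Step 5: A = 5.7 t/(ha*yr)

5.7


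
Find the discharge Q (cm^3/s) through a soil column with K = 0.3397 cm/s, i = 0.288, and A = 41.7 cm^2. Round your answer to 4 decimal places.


Step 1: Apply Darcy's law: Q = K * i * A
Step 2: Q = 0.3397 * 0.288 * 41.7
Step 3: Q = 4.0797 cm^3/s

4.0797


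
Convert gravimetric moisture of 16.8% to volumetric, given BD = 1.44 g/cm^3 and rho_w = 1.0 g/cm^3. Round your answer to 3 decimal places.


Step 1: theta = (w / 100) * BD / rho_w
Step 2: theta = (16.8 / 100) * 1.44 / 1.0
Step 3: theta = 0.168 * 1.44
Step 4: theta = 0.242

0.242


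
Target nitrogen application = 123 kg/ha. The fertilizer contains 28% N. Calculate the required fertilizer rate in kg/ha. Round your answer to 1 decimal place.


Step 1: Fertilizer rate = target N / (N content / 100)
Step 2: Rate = 123 / (28 / 100)
Step 3: Rate = 123 / 0.28
Step 4: Rate = 439.3 kg/ha

439.3


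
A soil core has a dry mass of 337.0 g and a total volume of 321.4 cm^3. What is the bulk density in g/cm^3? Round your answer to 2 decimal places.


Step 1: Identify the formula: BD = dry mass / volume
Step 2: Substitute values: BD = 337.0 / 321.4
Step 3: BD = 1.05 g/cm^3

1.05


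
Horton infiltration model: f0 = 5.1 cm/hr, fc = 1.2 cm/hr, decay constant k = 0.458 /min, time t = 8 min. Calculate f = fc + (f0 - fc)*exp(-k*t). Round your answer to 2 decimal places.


Step 1: f = fc + (f0 - fc) * exp(-k * t)
Step 2: exp(-0.458 * 8) = 0.02563
Step 3: f = 1.2 + (5.1 - 1.2) * 0.02563
Step 4: f = 1.2 + 3.9 * 0.02563
Step 5: f = 1.3 cm/hr

1.3


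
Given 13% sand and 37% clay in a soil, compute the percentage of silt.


Step 1: sand + silt + clay = 100%
Step 2: silt = 100 - sand - clay
Step 3: silt = 100 - 13 - 37
Step 4: silt = 50%

50


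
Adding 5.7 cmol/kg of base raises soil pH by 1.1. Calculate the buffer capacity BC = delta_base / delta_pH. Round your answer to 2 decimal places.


Step 1: BC = change in base / change in pH
Step 2: BC = 5.7 / 1.1
Step 3: BC = 5.18 cmol/(kg*pH unit)

5.18


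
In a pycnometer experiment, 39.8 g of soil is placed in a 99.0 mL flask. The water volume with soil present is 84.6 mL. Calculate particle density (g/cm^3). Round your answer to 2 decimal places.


Step 1: Volume of solids = flask volume - water volume with soil
Step 2: V_solids = 99.0 - 84.6 = 14.4 mL
Step 3: Particle density = mass / V_solids = 39.8 / 14.4 = 2.76 g/cm^3

2.76


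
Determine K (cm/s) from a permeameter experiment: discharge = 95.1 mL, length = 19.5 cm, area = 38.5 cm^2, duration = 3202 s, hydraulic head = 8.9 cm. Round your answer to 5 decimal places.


Step 1: K = Q * L / (A * t * h)
Step 2: Numerator = 95.1 * 19.5 = 1854.45
Step 3: Denominator = 38.5 * 3202 * 8.9 = 1097165.3
Step 4: K = 1854.45 / 1097165.3 = 0.00169 cm/s

0.00169


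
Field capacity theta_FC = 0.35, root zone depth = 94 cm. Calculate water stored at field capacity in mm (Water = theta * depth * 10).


Step 1: Water (mm) = theta_FC * depth (cm) * 10
Step 2: Water = 0.35 * 94 * 10
Step 3: Water = 329.0 mm

329.0


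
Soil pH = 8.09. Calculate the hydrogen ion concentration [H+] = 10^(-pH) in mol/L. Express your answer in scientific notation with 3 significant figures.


Step 1: [H+] = 10^(-pH)
Step 2: [H+] = 10^(-8.09)
Step 3: [H+] = 8.13e-09 mol/L

8.13e-09


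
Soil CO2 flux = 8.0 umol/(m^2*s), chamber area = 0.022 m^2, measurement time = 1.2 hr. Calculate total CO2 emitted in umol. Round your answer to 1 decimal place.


Step 1: Convert time to seconds: 1.2 hr * 3600 = 4320.0 s
Step 2: Total = flux * area * time_s
Step 3: Total = 8.0 * 0.022 * 4320.0
Step 4: Total = 760.3 umol

760.3


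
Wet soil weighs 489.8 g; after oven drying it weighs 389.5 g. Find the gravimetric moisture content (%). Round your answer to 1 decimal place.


Step 1: Water mass = wet - dry = 489.8 - 389.5 = 100.3 g
Step 2: w = 100 * water mass / dry mass
Step 3: w = 100 * 100.3 / 389.5 = 25.8%

25.8


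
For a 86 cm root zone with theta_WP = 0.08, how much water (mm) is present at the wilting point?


Step 1: Water (mm) = theta_WP * depth * 10
Step 2: Water = 0.08 * 86 * 10
Step 3: Water = 68.8 mm

68.8


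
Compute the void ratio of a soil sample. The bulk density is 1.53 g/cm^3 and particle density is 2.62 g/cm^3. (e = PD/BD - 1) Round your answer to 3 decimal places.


Step 1: e = PD / BD - 1
Step 2: e = 2.62 / 1.53 - 1
Step 3: e = 1.71242 - 1
Step 4: e = 0.712

0.712


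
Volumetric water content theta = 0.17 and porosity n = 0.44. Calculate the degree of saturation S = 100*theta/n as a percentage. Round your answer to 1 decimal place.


Step 1: S = 100 * theta_v / n
Step 2: S = 100 * 0.17 / 0.44
Step 3: S = 38.6%

38.6


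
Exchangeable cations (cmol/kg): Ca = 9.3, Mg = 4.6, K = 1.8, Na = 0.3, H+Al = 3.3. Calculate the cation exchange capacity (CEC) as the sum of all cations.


Step 1: CEC = Ca + Mg + K + Na + (H+Al)
Step 2: CEC = 9.3 + 4.6 + 1.8 + 0.3 + 3.3
Step 3: CEC = 19.3 cmol/kg

19.3


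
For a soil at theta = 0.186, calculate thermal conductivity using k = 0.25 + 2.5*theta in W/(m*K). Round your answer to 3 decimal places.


Step 1: k = 0.25 + 2.5 * theta
Step 2: k = 0.25 + 2.5 * 0.186
Step 3: k = 0.25 + 0.465
Step 4: k = 0.715 W/(m*K)

0.715


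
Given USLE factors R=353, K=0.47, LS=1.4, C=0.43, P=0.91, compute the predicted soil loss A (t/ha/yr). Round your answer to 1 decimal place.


Step 1: A = R * K * LS * C * P
Step 2: R * K = 353 * 0.47 = 165.91
Step 3: (R*K) * LS = 165.91 * 1.4 = 232.274
Step 4: * C * P = 232.274 * 0.43 * 0.91 = 90.9
Step 5: A = 90.9 t/(ha*yr)

90.9


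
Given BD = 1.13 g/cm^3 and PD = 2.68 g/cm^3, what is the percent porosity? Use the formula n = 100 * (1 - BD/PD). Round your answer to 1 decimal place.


Step 1: Formula: n = 100 * (1 - BD / PD)
Step 2: n = 100 * (1 - 1.13 / 2.68)
Step 3: n = 100 * (1 - 0.42164)
Step 4: n = 57.8%

57.8


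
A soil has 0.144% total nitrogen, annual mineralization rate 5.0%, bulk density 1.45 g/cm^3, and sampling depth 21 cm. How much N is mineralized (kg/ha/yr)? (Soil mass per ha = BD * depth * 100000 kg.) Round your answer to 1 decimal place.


Step 1: Soil mass per ha = BD * depth * 100000 = 1.45 * 21 * 100000 = 3045000 kg
Step 2: Total N pool = soil mass * N%/100 = 3045000 * 0.144/100 = 4384.8 kg/ha
Step 3: N mineralized = N pool * rate%/100 = 4384.8 * 5.0/100 = 219.2 kg/ha/yr

219.2


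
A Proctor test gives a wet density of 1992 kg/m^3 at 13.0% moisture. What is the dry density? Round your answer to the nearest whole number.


Step 1: Dry density = wet density / (1 + w/100)
Step 2: Dry density = 1992 / (1 + 13.0/100)
Step 3: Dry density = 1992 / 1.13
Step 4: Dry density = 1763 kg/m^3

1763


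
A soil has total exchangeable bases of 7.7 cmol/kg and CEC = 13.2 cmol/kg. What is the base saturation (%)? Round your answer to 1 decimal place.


Step 1: BS = 100 * (sum of bases) / CEC
Step 2: BS = 100 * 7.7 / 13.2
Step 3: BS = 58.3%

58.3


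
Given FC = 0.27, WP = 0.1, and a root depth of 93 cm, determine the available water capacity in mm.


Step 1: Available water = (FC - WP) * depth * 10
Step 2: AW = (0.27 - 0.1) * 93 * 10
Step 3: AW = 0.17 * 93 * 10
Step 4: AW = 158.1 mm

158.1


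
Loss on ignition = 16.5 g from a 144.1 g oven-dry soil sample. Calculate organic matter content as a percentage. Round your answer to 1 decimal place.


Step 1: OM% = 100 * LOI / sample mass
Step 2: OM = 100 * 16.5 / 144.1
Step 3: OM = 11.5%

11.5


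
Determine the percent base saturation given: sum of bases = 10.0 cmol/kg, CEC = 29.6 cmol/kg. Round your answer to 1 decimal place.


Step 1: BS = 100 * (sum of bases) / CEC
Step 2: BS = 100 * 10.0 / 29.6
Step 3: BS = 33.8%

33.8


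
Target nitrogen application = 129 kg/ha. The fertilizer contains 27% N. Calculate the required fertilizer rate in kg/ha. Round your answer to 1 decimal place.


Step 1: Fertilizer rate = target N / (N content / 100)
Step 2: Rate = 129 / (27 / 100)
Step 3: Rate = 129 / 0.27
Step 4: Rate = 477.8 kg/ha

477.8


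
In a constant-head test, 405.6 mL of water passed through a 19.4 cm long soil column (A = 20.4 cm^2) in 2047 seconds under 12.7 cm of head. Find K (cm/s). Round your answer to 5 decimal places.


Step 1: K = Q * L / (A * t * h)
Step 2: Numerator = 405.6 * 19.4 = 7868.64
Step 3: Denominator = 20.4 * 2047 * 12.7 = 530336.76
Step 4: K = 7868.64 / 530336.76 = 0.01484 cm/s

0.01484


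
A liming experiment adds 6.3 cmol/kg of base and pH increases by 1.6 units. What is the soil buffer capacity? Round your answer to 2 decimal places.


Step 1: BC = change in base / change in pH
Step 2: BC = 6.3 / 1.6
Step 3: BC = 3.94 cmol/(kg*pH unit)

3.94


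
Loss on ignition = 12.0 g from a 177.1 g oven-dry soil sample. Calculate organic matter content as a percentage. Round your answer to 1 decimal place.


Step 1: OM% = 100 * LOI / sample mass
Step 2: OM = 100 * 12.0 / 177.1
Step 3: OM = 6.8%

6.8


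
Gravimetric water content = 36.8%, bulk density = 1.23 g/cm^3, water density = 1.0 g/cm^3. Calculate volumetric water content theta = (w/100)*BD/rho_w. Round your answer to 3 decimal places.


Step 1: theta = (w / 100) * BD / rho_w
Step 2: theta = (36.8 / 100) * 1.23 / 1.0
Step 3: theta = 0.368 * 1.23
Step 4: theta = 0.453

0.453


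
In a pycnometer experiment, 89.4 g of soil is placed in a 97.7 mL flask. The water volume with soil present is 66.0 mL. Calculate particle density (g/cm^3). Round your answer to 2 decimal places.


Step 1: Volume of solids = flask volume - water volume with soil
Step 2: V_solids = 97.7 - 66.0 = 31.7 mL
Step 3: Particle density = mass / V_solids = 89.4 / 31.7 = 2.82 g/cm^3

2.82


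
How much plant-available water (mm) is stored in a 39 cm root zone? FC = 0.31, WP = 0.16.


Step 1: Available water = (FC - WP) * depth * 10
Step 2: AW = (0.31 - 0.16) * 39 * 10
Step 3: AW = 0.15 * 39 * 10
Step 4: AW = 58.5 mm

58.5


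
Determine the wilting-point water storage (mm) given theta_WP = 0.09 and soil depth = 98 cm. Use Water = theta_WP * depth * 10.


Step 1: Water (mm) = theta_WP * depth * 10
Step 2: Water = 0.09 * 98 * 10
Step 3: Water = 88.2 mm

88.2


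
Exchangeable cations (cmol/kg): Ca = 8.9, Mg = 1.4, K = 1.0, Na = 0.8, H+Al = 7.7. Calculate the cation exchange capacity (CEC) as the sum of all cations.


Step 1: CEC = Ca + Mg + K + Na + (H+Al)
Step 2: CEC = 8.9 + 1.4 + 1.0 + 0.8 + 7.7
Step 3: CEC = 19.8 cmol/kg

19.8


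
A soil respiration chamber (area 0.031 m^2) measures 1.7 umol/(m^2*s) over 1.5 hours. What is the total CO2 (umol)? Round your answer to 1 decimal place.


Step 1: Convert time to seconds: 1.5 hr * 3600 = 5400.0 s
Step 2: Total = flux * area * time_s
Step 3: Total = 1.7 * 0.031 * 5400.0
Step 4: Total = 284.6 umol

284.6


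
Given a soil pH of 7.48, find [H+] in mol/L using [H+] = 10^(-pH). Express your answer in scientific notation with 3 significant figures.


Step 1: [H+] = 10^(-pH)
Step 2: [H+] = 10^(-7.48)
Step 3: [H+] = 3.31e-08 mol/L

3.31e-08


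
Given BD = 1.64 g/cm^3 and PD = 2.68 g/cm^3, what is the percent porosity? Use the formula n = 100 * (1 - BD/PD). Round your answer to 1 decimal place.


Step 1: Formula: n = 100 * (1 - BD / PD)
Step 2: n = 100 * (1 - 1.64 / 2.68)
Step 3: n = 100 * (1 - 0.61194)
Step 4: n = 38.8%

38.8


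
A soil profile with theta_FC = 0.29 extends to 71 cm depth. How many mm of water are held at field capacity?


Step 1: Water (mm) = theta_FC * depth (cm) * 10
Step 2: Water = 0.29 * 71 * 10
Step 3: Water = 205.9 mm

205.9


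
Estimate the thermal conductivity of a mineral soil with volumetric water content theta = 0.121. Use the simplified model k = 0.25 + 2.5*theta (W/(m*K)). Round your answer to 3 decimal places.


Step 1: k = 0.25 + 2.5 * theta
Step 2: k = 0.25 + 2.5 * 0.121
Step 3: k = 0.25 + 0.303
Step 4: k = 0.553 W/(m*K)

0.553


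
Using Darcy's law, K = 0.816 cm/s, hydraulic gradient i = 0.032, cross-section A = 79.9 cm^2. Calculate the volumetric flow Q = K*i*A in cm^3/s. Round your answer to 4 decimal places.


Step 1: Apply Darcy's law: Q = K * i * A
Step 2: Q = 0.816 * 0.032 * 79.9
Step 3: Q = 2.0863 cm^3/s

2.0863


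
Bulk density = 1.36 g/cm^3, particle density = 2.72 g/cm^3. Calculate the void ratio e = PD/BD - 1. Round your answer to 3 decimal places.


Step 1: e = PD / BD - 1
Step 2: e = 2.72 / 1.36 - 1
Step 3: e = 2.0 - 1
Step 4: e = 1.0

1.0


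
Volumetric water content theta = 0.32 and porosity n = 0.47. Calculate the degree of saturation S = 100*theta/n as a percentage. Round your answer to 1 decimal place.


Step 1: S = 100 * theta_v / n
Step 2: S = 100 * 0.32 / 0.47
Step 3: S = 68.1%

68.1


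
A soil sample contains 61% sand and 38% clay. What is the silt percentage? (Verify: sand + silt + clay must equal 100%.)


Step 1: sand + silt + clay = 100%
Step 2: silt = 100 - sand - clay
Step 3: silt = 100 - 61 - 38
Step 4: silt = 1%

1


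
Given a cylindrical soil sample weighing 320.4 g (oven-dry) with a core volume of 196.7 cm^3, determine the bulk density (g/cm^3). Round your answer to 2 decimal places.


Step 1: Identify the formula: BD = dry mass / volume
Step 2: Substitute values: BD = 320.4 / 196.7
Step 3: BD = 1.63 g/cm^3

1.63


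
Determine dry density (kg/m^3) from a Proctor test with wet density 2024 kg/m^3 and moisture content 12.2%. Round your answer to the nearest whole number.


Step 1: Dry density = wet density / (1 + w/100)
Step 2: Dry density = 2024 / (1 + 12.2/100)
Step 3: Dry density = 2024 / 1.122
Step 4: Dry density = 1804 kg/m^3

1804


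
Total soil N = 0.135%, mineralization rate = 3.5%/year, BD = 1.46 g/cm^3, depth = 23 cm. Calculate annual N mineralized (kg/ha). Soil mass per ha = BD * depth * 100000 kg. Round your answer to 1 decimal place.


Step 1: Soil mass per ha = BD * depth * 100000 = 1.46 * 23 * 100000 = 3358000 kg
Step 2: Total N pool = soil mass * N%/100 = 3358000 * 0.135/100 = 4533.3 kg/ha
Step 3: N mineralized = N pool * rate%/100 = 4533.3 * 3.5/100 = 158.7 kg/ha/yr

158.7


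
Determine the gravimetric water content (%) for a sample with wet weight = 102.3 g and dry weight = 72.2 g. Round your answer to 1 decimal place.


Step 1: Water mass = wet - dry = 102.3 - 72.2 = 30.1 g
Step 2: w = 100 * water mass / dry mass
Step 3: w = 100 * 30.1 / 72.2 = 41.7%

41.7


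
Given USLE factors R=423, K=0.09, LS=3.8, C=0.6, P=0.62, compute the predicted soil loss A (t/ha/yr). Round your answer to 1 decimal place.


Step 1: A = R * K * LS * C * P
Step 2: R * K = 423 * 0.09 = 38.07
Step 3: (R*K) * LS = 38.07 * 3.8 = 144.666
Step 4: * C * P = 144.666 * 0.6 * 0.62 = 53.8
Step 5: A = 53.8 t/(ha*yr)

53.8


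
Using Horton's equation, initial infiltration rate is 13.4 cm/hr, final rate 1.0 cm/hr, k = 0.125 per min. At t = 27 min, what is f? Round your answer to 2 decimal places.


Step 1: f = fc + (f0 - fc) * exp(-k * t)
Step 2: exp(-0.125 * 27) = 0.034218
Step 3: f = 1.0 + (13.4 - 1.0) * 0.034218
Step 4: f = 1.0 + 12.4 * 0.034218
Step 5: f = 1.42 cm/hr

1.42


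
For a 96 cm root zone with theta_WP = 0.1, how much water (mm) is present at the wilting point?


Step 1: Water (mm) = theta_WP * depth * 10
Step 2: Water = 0.1 * 96 * 10
Step 3: Water = 96.0 mm

96.0


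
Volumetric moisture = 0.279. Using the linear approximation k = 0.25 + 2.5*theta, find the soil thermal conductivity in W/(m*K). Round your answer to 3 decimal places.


Step 1: k = 0.25 + 2.5 * theta
Step 2: k = 0.25 + 2.5 * 0.279
Step 3: k = 0.25 + 0.698
Step 4: k = 0.948 W/(m*K)

0.948


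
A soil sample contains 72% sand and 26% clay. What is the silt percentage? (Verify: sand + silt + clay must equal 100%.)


Step 1: sand + silt + clay = 100%
Step 2: silt = 100 - sand - clay
Step 3: silt = 100 - 72 - 26
Step 4: silt = 2%

2


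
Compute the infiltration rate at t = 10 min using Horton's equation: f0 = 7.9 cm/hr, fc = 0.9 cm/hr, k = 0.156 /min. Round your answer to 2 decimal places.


Step 1: f = fc + (f0 - fc) * exp(-k * t)
Step 2: exp(-0.156 * 10) = 0.210136
Step 3: f = 0.9 + (7.9 - 0.9) * 0.210136
Step 4: f = 0.9 + 7.0 * 0.210136
Step 5: f = 2.37 cm/hr

2.37


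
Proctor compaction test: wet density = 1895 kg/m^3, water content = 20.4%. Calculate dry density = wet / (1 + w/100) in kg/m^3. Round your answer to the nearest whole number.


Step 1: Dry density = wet density / (1 + w/100)
Step 2: Dry density = 1895 / (1 + 20.4/100)
Step 3: Dry density = 1895 / 1.204
Step 4: Dry density = 1574 kg/m^3

1574


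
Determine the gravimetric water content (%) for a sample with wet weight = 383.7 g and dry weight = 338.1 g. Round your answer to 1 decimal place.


Step 1: Water mass = wet - dry = 383.7 - 338.1 = 45.6 g
Step 2: w = 100 * water mass / dry mass
Step 3: w = 100 * 45.6 / 338.1 = 13.5%

13.5


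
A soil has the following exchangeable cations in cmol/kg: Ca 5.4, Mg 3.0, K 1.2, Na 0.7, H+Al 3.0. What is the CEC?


Step 1: CEC = Ca + Mg + K + Na + (H+Al)
Step 2: CEC = 5.4 + 3.0 + 1.2 + 0.7 + 3.0
Step 3: CEC = 13.3 cmol/kg

13.3


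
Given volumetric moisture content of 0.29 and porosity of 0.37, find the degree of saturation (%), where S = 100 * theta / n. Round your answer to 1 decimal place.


Step 1: S = 100 * theta_v / n
Step 2: S = 100 * 0.29 / 0.37
Step 3: S = 78.4%

78.4


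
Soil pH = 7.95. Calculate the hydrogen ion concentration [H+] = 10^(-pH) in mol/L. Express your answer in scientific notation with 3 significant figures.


Step 1: [H+] = 10^(-pH)
Step 2: [H+] = 10^(-7.95)
Step 3: [H+] = 1.12e-08 mol/L

1.12e-08


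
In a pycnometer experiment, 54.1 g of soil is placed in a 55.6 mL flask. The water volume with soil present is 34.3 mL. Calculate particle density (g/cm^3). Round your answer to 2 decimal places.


Step 1: Volume of solids = flask volume - water volume with soil
Step 2: V_solids = 55.6 - 34.3 = 21.3 mL
Step 3: Particle density = mass / V_solids = 54.1 / 21.3 = 2.54 g/cm^3

2.54


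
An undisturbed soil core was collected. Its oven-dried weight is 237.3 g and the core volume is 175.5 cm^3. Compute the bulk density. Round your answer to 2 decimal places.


Step 1: Identify the formula: BD = dry mass / volume
Step 2: Substitute values: BD = 237.3 / 175.5
Step 3: BD = 1.35 g/cm^3

1.35


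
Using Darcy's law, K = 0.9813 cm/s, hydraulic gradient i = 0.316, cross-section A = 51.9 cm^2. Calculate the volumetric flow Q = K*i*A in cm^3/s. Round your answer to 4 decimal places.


Step 1: Apply Darcy's law: Q = K * i * A
Step 2: Q = 0.9813 * 0.316 * 51.9
Step 3: Q = 16.0937 cm^3/s

16.0937


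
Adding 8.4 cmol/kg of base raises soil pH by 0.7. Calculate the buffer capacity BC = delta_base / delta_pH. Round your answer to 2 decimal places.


Step 1: BC = change in base / change in pH
Step 2: BC = 8.4 / 0.7
Step 3: BC = 12.0 cmol/(kg*pH unit)

12.0


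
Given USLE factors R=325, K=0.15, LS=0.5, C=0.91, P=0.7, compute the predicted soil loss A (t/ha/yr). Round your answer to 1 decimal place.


Step 1: A = R * K * LS * C * P
Step 2: R * K = 325 * 0.15 = 48.75
Step 3: (R*K) * LS = 48.75 * 0.5 = 24.375
Step 4: * C * P = 24.375 * 0.91 * 0.7 = 15.5
Step 5: A = 15.5 t/(ha*yr)

15.5


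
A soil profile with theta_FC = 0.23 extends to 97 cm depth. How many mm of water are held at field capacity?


Step 1: Water (mm) = theta_FC * depth (cm) * 10
Step 2: Water = 0.23 * 97 * 10
Step 3: Water = 223.1 mm

223.1


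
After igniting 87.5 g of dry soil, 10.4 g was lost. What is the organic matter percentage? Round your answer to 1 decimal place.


Step 1: OM% = 100 * LOI / sample mass
Step 2: OM = 100 * 10.4 / 87.5
Step 3: OM = 11.9%

11.9


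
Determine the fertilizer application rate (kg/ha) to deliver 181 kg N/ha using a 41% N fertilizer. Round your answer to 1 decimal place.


Step 1: Fertilizer rate = target N / (N content / 100)
Step 2: Rate = 181 / (41 / 100)
Step 3: Rate = 181 / 0.41
Step 4: Rate = 441.5 kg/ha

441.5


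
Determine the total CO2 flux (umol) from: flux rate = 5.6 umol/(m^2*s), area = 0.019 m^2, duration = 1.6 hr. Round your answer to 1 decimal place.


Step 1: Convert time to seconds: 1.6 hr * 3600 = 5760.0 s
Step 2: Total = flux * area * time_s
Step 3: Total = 5.6 * 0.019 * 5760.0
Step 4: Total = 612.9 umol

612.9


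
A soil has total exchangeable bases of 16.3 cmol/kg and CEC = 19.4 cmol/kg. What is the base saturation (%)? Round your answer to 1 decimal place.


Step 1: BS = 100 * (sum of bases) / CEC
Step 2: BS = 100 * 16.3 / 19.4
Step 3: BS = 84.0%

84.0


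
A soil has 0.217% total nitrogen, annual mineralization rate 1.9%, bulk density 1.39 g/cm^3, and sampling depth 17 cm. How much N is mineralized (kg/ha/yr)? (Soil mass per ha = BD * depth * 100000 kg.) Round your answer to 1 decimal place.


Step 1: Soil mass per ha = BD * depth * 100000 = 1.39 * 17 * 100000 = 2363000 kg
Step 2: Total N pool = soil mass * N%/100 = 2363000 * 0.217/100 = 5127.71 kg/ha
Step 3: N mineralized = N pool * rate%/100 = 5127.71 * 1.9/100 = 97.4 kg/ha/yr

97.4


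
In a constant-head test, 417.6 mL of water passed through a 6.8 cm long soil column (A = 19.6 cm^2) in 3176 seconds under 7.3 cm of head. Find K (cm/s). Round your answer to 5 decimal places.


Step 1: K = Q * L / (A * t * h)
Step 2: Numerator = 417.6 * 6.8 = 2839.68
Step 3: Denominator = 19.6 * 3176 * 7.3 = 454422.08
Step 4: K = 2839.68 / 454422.08 = 0.00625 cm/s

0.00625


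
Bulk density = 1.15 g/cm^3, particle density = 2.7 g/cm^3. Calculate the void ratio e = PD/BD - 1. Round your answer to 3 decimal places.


Step 1: e = PD / BD - 1
Step 2: e = 2.7 / 1.15 - 1
Step 3: e = 2.34783 - 1
Step 4: e = 1.348

1.348


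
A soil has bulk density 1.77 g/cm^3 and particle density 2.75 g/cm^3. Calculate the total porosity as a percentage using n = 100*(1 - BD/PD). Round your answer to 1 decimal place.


Step 1: Formula: n = 100 * (1 - BD / PD)
Step 2: n = 100 * (1 - 1.77 / 2.75)
Step 3: n = 100 * (1 - 0.64364)
Step 4: n = 35.6%

35.6


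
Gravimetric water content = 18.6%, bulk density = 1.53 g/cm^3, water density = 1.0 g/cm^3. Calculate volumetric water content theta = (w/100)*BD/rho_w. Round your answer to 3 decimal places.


Step 1: theta = (w / 100) * BD / rho_w
Step 2: theta = (18.6 / 100) * 1.53 / 1.0
Step 3: theta = 0.186 * 1.53
Step 4: theta = 0.285

0.285


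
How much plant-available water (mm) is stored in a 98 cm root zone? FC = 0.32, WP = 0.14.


Step 1: Available water = (FC - WP) * depth * 10
Step 2: AW = (0.32 - 0.14) * 98 * 10
Step 3: AW = 0.18 * 98 * 10
Step 4: AW = 176.4 mm

176.4


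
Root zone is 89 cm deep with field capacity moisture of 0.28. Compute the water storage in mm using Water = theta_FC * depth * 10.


Step 1: Water (mm) = theta_FC * depth (cm) * 10
Step 2: Water = 0.28 * 89 * 10
Step 3: Water = 249.2 mm

249.2


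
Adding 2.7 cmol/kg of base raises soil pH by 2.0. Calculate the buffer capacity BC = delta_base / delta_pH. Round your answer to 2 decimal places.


Step 1: BC = change in base / change in pH
Step 2: BC = 2.7 / 2.0
Step 3: BC = 1.35 cmol/(kg*pH unit)

1.35


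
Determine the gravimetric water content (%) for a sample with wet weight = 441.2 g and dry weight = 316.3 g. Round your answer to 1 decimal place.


Step 1: Water mass = wet - dry = 441.2 - 316.3 = 124.9 g
Step 2: w = 100 * water mass / dry mass
Step 3: w = 100 * 124.9 / 316.3 = 39.5%

39.5


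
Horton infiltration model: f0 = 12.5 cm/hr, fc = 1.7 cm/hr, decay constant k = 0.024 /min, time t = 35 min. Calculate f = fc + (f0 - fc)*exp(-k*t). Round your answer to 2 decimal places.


Step 1: f = fc + (f0 - fc) * exp(-k * t)
Step 2: exp(-0.024 * 35) = 0.431711
Step 3: f = 1.7 + (12.5 - 1.7) * 0.431711
Step 4: f = 1.7 + 10.8 * 0.431711
Step 5: f = 6.36 cm/hr

6.36


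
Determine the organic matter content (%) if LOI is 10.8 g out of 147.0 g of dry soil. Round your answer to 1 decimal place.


Step 1: OM% = 100 * LOI / sample mass
Step 2: OM = 100 * 10.8 / 147.0
Step 3: OM = 7.3%

7.3


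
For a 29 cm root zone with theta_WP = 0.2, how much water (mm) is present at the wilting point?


Step 1: Water (mm) = theta_WP * depth * 10
Step 2: Water = 0.2 * 29 * 10
Step 3: Water = 58.0 mm

58.0


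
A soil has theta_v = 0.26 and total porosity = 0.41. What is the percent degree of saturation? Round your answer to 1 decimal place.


Step 1: S = 100 * theta_v / n
Step 2: S = 100 * 0.26 / 0.41
Step 3: S = 63.4%

63.4


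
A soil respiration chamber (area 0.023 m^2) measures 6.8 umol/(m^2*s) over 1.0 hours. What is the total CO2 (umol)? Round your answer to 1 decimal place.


Step 1: Convert time to seconds: 1.0 hr * 3600 = 3600.0 s
Step 2: Total = flux * area * time_s
Step 3: Total = 6.8 * 0.023 * 3600.0
Step 4: Total = 563.0 umol

563.0


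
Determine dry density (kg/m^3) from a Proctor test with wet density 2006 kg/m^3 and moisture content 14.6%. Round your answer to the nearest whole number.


Step 1: Dry density = wet density / (1 + w/100)
Step 2: Dry density = 2006 / (1 + 14.6/100)
Step 3: Dry density = 2006 / 1.146
Step 4: Dry density = 1750 kg/m^3

1750


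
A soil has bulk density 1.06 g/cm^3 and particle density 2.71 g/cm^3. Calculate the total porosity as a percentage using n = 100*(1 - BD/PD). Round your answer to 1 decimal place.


Step 1: Formula: n = 100 * (1 - BD / PD)
Step 2: n = 100 * (1 - 1.06 / 2.71)
Step 3: n = 100 * (1 - 0.39114)
Step 4: n = 60.9%

60.9


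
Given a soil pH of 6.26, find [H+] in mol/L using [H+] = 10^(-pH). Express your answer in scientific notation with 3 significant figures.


Step 1: [H+] = 10^(-pH)
Step 2: [H+] = 10^(-6.26)
Step 3: [H+] = 5.50e-07 mol/L

5.50e-07


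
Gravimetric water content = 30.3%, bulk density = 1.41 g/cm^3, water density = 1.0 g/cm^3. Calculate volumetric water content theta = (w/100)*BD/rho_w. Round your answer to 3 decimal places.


Step 1: theta = (w / 100) * BD / rho_w
Step 2: theta = (30.3 / 100) * 1.41 / 1.0
Step 3: theta = 0.303 * 1.41
Step 4: theta = 0.427

0.427


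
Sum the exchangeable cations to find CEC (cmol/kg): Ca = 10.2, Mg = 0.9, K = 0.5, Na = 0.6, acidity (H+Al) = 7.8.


Step 1: CEC = Ca + Mg + K + Na + (H+Al)
Step 2: CEC = 10.2 + 0.9 + 0.5 + 0.6 + 7.8
Step 3: CEC = 20.0 cmol/kg

20.0


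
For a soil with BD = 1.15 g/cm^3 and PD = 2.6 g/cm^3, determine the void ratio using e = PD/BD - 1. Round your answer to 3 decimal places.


Step 1: e = PD / BD - 1
Step 2: e = 2.6 / 1.15 - 1
Step 3: e = 2.26087 - 1
Step 4: e = 1.261

1.261
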